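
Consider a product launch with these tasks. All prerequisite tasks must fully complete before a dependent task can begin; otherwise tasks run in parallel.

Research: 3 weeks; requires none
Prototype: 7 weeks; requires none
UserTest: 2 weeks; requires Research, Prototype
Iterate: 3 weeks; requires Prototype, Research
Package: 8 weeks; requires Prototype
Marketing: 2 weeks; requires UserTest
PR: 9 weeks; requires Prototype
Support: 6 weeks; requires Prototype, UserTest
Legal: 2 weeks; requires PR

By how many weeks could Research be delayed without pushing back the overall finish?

7

The longest chain is Prototype→PR→Legal = 7+9+2 = 18; overall finish 18 weeks.
Longest path through Research: 11 weeks (earliest finish 3, latest finish 10).
Float = 18 − 11 = 7.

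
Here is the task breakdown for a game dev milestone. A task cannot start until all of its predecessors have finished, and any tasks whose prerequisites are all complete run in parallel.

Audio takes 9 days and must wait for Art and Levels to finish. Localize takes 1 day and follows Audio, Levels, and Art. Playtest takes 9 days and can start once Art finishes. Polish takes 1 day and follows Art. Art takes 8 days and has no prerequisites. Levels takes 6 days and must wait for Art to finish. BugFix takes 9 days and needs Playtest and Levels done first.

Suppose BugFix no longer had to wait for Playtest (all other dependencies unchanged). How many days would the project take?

24

Original critical path: Art→Playtest→BugFix = 8+9+9 = 26 ⇒ 26 days.
Without Playtest→BugFix, BugFix's earliest start moves from 17 to 14.
After: Art→Levels→Audio→Localize = 8+6+9+1 = 24 → 24 days.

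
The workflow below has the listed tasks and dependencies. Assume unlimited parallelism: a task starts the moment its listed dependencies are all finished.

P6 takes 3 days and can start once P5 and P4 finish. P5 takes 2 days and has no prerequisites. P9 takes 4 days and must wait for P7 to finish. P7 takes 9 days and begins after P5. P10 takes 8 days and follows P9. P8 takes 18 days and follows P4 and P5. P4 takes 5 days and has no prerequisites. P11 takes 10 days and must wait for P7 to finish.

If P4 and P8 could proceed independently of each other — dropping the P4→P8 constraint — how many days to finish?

Before: longest chain P4→P8 = 5+18 = 23, finish 23.
Without P4→P8, P8's earliest start moves from 5 to 2.
After: P5→P7→P9→P10 = 2+9+4+8 = 23 → 23 days.

23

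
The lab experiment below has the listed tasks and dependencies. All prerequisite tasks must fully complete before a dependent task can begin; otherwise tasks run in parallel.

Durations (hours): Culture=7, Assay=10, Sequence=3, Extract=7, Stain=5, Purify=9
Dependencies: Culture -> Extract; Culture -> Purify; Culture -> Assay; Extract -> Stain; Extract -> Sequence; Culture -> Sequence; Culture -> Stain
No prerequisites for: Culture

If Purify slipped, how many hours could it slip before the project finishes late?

3

Critical path: Culture→Extract→Stain = 7+7+5 = 19, so the finish is 19 hours.
Longest path through Purify: 16 hours (earliest finish 16, latest finish 19).
Slack of Purify = 10 − 7 = 3 hours.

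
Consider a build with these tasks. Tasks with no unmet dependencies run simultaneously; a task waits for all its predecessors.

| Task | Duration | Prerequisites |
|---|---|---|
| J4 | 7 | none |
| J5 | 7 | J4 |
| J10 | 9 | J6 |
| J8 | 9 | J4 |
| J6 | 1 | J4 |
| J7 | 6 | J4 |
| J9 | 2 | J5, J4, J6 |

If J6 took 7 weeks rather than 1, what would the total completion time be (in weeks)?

23

Baseline: J4→J6→J10 = 7+1+9 = 17 → 17 weeks.
J6 is on the critical path; changing it to 7 makes that path 23 weeks.
No other chain overtakes it, so the finish is 23 weeks.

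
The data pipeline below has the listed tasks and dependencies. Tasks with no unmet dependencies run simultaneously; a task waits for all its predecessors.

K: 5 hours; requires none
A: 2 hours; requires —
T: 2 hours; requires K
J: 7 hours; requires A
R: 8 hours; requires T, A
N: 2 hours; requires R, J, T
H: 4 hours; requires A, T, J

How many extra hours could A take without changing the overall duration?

4

The longest chain is K→T→R→N = 5+2+8+2 = 17; overall finish 17 hours.
The longest chain containing A totals 13 hours.
Float = 17 − 13 = 4.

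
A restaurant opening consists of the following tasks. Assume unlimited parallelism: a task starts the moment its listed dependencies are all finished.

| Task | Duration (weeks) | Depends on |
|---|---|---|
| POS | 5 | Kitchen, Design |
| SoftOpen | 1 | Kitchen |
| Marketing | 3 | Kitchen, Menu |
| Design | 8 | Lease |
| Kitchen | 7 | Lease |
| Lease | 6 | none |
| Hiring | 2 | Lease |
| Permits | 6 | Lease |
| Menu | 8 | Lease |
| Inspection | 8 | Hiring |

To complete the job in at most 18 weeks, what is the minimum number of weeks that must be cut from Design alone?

Current finish: 19 weeks; target: 18.
Design is on every critical path, so each week cut from Design cuts the finish by one (this holds down to a finish of 18).
Need 19 − 18 = 1 week off Design → Design becomes 7 weeks, finish becomes 18.

1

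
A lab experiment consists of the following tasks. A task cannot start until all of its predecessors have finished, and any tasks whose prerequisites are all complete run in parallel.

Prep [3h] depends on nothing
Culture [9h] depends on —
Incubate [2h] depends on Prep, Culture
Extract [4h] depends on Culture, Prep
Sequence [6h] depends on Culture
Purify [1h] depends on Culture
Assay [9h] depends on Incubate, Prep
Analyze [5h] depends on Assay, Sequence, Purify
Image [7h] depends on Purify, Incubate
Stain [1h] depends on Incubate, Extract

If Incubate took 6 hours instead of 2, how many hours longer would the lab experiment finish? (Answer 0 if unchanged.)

4

The binding path is Culture→Incubate→Assay→Analyze = 9+2+9+5 = 25; finish at 25 hours.
Since Incubate is critical, the +4 change carries straight to that chain (now 29 hours).
The critical path is still Culture→Incubate→Assay→Analyze; finish is now 29 hours.
Change in finish: 29 − 25 = +4 hours.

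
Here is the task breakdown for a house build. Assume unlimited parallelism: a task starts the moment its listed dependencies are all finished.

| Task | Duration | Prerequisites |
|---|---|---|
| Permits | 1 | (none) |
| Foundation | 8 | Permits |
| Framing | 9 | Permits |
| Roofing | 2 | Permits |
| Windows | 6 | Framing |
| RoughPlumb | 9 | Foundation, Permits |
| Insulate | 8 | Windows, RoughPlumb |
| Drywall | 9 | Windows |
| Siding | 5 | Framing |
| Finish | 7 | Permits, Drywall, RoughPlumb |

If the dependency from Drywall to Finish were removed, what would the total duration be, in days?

Original critical path: Permits→Framing→Windows→Drywall→Finish = 1+9+6+9+7 = 32 ⇒ 32 days.
Without Drywall→Finish, Finish's earliest start moves from 25 to 18.
New critical path: Permits→Foundation→RoughPlumb→Insulate = 1+8+9+8 = 26 ⇒ 26 days.

26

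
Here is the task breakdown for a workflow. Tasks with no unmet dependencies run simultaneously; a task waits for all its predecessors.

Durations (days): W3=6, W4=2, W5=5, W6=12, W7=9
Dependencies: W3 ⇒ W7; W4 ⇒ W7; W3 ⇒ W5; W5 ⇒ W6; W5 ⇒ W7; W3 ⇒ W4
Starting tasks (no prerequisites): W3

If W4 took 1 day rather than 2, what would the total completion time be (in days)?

As given, the longest chain is W3→W5→W6 = 6+5+12 = 23, so the finish is 23 days.
W4 is off the critical path — its longest chain is 17 days, giving 6 of slack.
The critical path is still W3→W5→W6; finish is now 23 days.

23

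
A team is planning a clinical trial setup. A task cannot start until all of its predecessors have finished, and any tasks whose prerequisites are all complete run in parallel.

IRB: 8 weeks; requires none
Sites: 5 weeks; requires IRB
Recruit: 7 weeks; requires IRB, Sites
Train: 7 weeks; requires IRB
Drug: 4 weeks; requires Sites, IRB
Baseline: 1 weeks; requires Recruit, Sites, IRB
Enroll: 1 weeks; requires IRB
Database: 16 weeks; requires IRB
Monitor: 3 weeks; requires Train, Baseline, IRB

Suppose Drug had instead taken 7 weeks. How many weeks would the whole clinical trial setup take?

24

Critical path before the change: IRB→Sites→Recruit→Baseline→Monitor = 8+5+7+1+3 = 24 giving 24 weeks.
The longest path through Drug is only 17 weeks, so Drug has float 7.
The critical path is still IRB→Sites→Recruit→Baseline→Monitor; finish is now 24 weeks.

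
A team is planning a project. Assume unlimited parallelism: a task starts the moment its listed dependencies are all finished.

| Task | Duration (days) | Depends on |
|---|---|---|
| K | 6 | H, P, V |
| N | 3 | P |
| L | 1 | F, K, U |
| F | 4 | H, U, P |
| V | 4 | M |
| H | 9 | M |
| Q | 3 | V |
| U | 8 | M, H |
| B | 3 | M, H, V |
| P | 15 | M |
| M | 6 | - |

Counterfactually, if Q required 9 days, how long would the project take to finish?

As given, the longest chain is M→P→K→L = 6+15+6+1 = 28, so the finish is 28 days.
Q is off the critical path — its longest chain is 13 days, giving 15 of slack.
That remains the longest chain; total 28 days.

28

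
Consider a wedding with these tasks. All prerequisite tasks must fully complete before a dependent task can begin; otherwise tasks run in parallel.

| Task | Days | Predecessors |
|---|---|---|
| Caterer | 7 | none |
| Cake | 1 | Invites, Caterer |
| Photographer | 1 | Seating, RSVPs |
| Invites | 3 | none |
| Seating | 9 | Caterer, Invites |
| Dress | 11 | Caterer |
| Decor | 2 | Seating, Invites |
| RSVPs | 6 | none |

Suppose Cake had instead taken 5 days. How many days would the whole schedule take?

Actual critical path: Caterer→Dress = 7+11 = 18 ⇒ 18 days.
The longest path through Cake is only 8 days, so Cake has float 10.
The critical path is still Caterer→Dress; finish is now 18 days.

18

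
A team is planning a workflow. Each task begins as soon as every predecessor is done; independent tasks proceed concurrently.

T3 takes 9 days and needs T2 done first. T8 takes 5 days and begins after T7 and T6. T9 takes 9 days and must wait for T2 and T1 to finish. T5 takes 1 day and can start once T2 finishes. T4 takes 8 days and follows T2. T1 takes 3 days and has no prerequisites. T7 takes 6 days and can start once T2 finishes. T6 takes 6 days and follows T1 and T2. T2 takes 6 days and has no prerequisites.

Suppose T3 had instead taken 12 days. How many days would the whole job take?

As given, the longest chain is T2→T6→T8 = 6+6+5 = 17, so the finish is 17 days.
T3 is off the critical path — its longest chain is 15 days, giving 2 of slack.
The binding chain switches to T2→T3 = 6+12 = 18; finish 18 days.

18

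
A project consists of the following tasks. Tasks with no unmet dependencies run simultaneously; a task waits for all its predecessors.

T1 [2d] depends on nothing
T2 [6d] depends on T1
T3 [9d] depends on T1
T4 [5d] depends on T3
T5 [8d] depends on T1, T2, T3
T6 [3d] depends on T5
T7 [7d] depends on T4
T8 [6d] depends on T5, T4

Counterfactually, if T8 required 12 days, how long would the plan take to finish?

31

Actual critical path: T1→T3→T5→T8 = 2+9+8+6 = 25 ⇒ 25 days.
T8 lies on that path, so at 12 days the path becomes 31 days.
No other chain overtakes it, so the finish is 31 days.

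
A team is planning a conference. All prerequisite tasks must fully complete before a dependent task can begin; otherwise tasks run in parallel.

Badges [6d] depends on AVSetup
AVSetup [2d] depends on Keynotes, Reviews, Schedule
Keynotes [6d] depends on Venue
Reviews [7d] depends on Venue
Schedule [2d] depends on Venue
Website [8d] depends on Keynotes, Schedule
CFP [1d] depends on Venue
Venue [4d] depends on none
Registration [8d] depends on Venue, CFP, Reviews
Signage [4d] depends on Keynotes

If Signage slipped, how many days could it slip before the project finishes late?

5

The longest chain is Venue→Reviews→Registration = 4+7+8 = 19; overall finish 19 days.
Longest path through Signage: 14 days (earliest finish 14, latest finish 19).
Float = 19 − 14 = 5.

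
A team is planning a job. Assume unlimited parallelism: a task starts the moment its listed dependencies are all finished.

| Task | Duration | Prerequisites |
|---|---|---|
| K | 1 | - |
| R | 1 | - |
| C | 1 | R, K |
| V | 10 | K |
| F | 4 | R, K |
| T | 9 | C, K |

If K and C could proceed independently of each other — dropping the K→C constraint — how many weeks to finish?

Original critical path: K→C→T = 1+1+9 = 11 ⇒ 11 weeks.
Dropping K→C doesn't change C's earliest start (1); another predecessor still binds.
After: K→V = 1+10 = 11 → 11 weeks.

11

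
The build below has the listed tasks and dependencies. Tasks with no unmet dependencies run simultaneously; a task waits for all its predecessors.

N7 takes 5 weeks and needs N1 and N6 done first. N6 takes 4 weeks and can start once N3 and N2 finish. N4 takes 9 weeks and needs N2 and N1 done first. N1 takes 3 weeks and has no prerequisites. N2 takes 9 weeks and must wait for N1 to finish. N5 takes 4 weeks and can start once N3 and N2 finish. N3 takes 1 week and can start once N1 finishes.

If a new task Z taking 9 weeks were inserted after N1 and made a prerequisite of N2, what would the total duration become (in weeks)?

Originally the project takes 21 weeks.
With Z inserted, N2 now waits for max(N1, Z).
New critical path: N1→Z→N2→N4 = 3+9+9+9 = 30 ⇒ 30 weeks.

30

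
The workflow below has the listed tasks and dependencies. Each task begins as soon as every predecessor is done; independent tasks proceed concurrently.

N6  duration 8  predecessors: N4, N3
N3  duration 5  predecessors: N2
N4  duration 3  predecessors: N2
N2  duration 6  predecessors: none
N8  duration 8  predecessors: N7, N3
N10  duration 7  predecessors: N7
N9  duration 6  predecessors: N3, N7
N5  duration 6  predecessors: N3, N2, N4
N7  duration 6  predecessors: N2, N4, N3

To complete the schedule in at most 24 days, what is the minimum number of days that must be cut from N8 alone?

Current finish: 25 days; target: 24.
N8 is on every critical path, so each day cut from N8 cuts the finish by one (this holds down to a finish of 24).
Need 25 − 24 = 1 day off N8 → N8 becomes 7 days, finish becomes 24.

1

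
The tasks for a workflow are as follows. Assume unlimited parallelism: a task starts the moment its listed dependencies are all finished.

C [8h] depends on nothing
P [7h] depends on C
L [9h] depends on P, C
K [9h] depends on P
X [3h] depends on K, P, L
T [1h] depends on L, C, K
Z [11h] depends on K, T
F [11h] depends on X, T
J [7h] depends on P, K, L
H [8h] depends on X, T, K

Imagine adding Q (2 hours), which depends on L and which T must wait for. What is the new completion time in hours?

Originally the workflow takes 38 hours.
With Q inserted, T now waits for max(L, C, K, Q).
New critical path: C→P→L→Q→T→Z = 8+7+9+2+1+11 = 38 ⇒ 38 hours.

38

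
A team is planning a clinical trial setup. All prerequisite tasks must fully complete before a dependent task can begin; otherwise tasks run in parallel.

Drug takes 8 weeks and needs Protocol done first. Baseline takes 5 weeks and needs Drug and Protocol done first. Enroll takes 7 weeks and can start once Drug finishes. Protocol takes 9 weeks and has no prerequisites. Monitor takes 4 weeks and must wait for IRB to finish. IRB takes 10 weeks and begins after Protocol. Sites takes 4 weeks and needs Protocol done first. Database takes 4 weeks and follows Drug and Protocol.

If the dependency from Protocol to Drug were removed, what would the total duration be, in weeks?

23

With the dependency in place, Protocol→Drug→Enroll = 9+8+7 = 24 sets the finish at 24 weeks.
Without Protocol→Drug, Drug's earliest start moves from 9 to 0.
After: Protocol→IRB→Monitor = 9+10+4 = 23 → 23 weeks.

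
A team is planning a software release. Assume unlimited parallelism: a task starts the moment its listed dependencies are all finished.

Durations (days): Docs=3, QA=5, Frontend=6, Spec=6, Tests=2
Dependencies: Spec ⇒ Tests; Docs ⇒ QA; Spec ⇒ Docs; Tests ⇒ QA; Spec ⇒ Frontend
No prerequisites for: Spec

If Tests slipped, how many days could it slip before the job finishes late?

1

Critical path: Spec→Docs→QA = 6+3+5 = 14, so the finish is 14 days.
Tests finishes as early as 8 and must finish by 9.
Float = 14 − 13 = 1.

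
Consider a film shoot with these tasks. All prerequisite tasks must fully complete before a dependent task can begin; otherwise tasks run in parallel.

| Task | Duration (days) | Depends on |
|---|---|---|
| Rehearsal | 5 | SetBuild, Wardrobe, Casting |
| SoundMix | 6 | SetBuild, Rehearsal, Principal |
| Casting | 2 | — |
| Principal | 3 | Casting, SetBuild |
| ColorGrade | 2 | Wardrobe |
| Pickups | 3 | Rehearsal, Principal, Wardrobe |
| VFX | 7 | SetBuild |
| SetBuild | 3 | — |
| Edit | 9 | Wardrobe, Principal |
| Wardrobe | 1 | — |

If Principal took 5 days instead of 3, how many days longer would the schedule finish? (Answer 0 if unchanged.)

2

Actual critical path: SetBuild→Principal→Edit = 3+3+9 = 15 ⇒ 15 days.
Principal lies on that path, so at 5 days the path becomes 17 days.
The critical path is still SetBuild→Principal→Edit; finish is now 17 days.
Change in finish: 17 − 15 = +2 days.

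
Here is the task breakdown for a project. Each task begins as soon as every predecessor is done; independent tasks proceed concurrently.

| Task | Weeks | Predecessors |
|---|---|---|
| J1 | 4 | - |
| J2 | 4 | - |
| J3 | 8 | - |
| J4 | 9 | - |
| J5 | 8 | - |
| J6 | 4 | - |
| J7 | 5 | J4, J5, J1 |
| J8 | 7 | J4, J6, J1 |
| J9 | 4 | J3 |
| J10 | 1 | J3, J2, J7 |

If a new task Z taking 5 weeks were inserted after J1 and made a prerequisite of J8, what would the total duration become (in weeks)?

16

Originally the project takes 16 weeks.
With Z inserted, J8 now waits for max(J4, J6, J1, Z).
New critical path: J1→Z→J8 = 4+5+7 = 16 ⇒ 16 weeks.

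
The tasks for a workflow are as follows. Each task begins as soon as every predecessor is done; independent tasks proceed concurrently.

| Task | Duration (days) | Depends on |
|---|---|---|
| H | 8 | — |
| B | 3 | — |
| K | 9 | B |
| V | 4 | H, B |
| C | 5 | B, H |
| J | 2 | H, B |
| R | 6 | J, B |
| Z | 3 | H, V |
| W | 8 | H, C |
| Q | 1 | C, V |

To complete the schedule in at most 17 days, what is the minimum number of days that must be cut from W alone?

4

Current finish: 21 days; target: 17.
W is on every critical path, so each day cut from W cuts the finish by one (this holds down to a finish of 16).
Need 21 − 17 = 4 days off W → W becomes 4 days, finish becomes 17.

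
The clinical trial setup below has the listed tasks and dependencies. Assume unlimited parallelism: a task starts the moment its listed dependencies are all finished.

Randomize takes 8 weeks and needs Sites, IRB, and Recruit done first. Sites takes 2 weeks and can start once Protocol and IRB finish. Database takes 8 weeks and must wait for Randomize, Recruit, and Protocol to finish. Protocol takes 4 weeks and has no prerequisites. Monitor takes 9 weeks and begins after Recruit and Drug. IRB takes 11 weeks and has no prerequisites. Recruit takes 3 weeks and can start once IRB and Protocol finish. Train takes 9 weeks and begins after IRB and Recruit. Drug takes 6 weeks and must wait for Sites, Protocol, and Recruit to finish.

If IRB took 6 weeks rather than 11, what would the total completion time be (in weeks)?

25

As given, the longest chain is IRB→Recruit→Randomize→Database = 11+3+8+8 = 30, so the finish is 30 weeks.
IRB is on the critical path; changing it to 6 makes that path 25 weeks.
That remains the longest chain; total 25 weeks.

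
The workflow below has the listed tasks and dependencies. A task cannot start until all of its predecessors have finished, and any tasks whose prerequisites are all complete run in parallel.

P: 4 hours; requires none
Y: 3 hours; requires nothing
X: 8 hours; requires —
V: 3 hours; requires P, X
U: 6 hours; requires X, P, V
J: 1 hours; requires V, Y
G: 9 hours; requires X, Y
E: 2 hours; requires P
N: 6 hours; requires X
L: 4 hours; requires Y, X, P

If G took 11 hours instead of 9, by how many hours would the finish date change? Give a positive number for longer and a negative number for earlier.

As given, the longest chain is X→G = 8+9 = 17, so the finish is 17 hours.
G lies on that path, so at 11 hours the path becomes 19 hours.
The critical path is still X→G; finish is now 19 hours.
Change in finish: 19 − 17 = +2 hours.

2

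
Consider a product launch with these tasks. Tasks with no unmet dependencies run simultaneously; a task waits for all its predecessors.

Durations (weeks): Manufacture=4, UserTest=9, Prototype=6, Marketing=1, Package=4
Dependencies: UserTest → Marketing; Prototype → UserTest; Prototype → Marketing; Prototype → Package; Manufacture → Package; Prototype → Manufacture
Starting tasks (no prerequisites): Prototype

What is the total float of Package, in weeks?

The longest chain is Prototype→UserTest→Marketing = 6+9+1 = 16; overall finish 16 weeks.
The longest chain containing Package totals 14 weeks.
So Package can slip 16 − 14 = 2 weeks.

2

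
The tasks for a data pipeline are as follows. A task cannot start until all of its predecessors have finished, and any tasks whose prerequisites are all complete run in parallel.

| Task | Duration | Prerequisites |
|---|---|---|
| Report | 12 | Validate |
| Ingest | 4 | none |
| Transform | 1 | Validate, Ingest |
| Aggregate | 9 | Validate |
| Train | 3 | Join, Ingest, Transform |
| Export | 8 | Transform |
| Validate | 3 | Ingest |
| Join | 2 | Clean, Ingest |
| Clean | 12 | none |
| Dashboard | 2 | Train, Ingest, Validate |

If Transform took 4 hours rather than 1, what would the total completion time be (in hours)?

19

Actual critical path: Ingest→Validate→Report = 4+3+12 = 19 ⇒ 19 hours.
Transform has 3 hours of float (longest path through it is 16).
The binding chain switches to Ingest→Validate→Transform→Export = 4+3+4+8 = 19; finish 19 hours.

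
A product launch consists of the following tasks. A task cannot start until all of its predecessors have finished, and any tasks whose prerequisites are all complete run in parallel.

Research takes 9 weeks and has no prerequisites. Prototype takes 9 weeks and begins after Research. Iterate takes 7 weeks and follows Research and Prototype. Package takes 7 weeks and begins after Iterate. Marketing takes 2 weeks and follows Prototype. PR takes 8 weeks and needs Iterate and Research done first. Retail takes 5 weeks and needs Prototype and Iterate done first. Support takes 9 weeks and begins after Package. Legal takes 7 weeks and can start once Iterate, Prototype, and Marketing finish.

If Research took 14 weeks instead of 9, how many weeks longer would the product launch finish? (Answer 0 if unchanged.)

5

Actual critical path: Research→Prototype→Iterate→Package→Support = 9+9+7+7+9 = 41 ⇒ 41 weeks.
Research lies on that path, so at 14 weeks the path becomes 46 weeks.
No other chain overtakes it, so the finish is 46 weeks.
Change in finish: 46 − 41 = +5 weeks.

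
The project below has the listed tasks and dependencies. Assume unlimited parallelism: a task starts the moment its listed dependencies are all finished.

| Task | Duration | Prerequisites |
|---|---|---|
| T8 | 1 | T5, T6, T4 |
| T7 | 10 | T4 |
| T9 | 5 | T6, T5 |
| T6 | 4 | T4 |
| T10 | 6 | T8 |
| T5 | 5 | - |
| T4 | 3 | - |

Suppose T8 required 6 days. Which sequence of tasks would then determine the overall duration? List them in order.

T4, T6, T8, T10

Baseline: T4→T6→T8→T10 = 3+4+1+6 = 14 → 14 days.
T8 lies on that path, so at 6 days the path becomes 19 days.
That remains the longest chain; total 19 days.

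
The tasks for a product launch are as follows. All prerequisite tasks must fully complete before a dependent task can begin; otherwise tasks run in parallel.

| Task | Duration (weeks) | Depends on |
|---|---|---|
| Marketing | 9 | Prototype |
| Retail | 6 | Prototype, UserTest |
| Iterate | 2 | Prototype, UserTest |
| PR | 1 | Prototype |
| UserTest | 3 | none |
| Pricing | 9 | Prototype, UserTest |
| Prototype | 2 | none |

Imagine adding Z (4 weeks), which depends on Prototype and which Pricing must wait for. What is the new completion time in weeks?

15

Originally the plan takes 12 weeks.
With Z inserted, Pricing now waits for max(Prototype, UserTest, Z).
New critical path: Prototype→Z→Pricing = 2+4+9 = 15 ⇒ 15 weeks.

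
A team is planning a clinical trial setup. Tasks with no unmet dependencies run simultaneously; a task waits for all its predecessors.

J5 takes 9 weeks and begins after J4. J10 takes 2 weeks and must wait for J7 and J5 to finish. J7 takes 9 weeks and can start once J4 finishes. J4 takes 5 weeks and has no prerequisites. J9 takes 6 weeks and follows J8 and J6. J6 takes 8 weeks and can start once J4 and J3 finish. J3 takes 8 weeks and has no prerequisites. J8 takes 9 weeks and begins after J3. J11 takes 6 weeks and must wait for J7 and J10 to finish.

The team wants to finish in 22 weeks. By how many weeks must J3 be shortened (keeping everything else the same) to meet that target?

1

Current finish: 23 weeks; target: 22.
J3 is on every critical path, so each week cut from J3 cuts the finish by one (this holds down to a finish of 22).
Need 23 − 22 = 1 week off J3 → J3 becomes 7 weeks, finish becomes 22.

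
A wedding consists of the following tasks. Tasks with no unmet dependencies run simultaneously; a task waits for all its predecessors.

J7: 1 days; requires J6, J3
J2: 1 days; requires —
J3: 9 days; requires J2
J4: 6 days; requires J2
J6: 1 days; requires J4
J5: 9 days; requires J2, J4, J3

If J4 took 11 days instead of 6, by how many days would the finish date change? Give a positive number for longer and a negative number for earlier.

As given, the longest chain is J2→J3→J5 = 1+9+9 = 19, so the finish is 19 days.
J4 is off the critical path — its longest chain is 16 days, giving 3 of slack.
New critical path: J2→J4→J5 = 1+11+9 = 21 ⇒ 21 days.
Change in finish: 21 − 19 = +2 days.

2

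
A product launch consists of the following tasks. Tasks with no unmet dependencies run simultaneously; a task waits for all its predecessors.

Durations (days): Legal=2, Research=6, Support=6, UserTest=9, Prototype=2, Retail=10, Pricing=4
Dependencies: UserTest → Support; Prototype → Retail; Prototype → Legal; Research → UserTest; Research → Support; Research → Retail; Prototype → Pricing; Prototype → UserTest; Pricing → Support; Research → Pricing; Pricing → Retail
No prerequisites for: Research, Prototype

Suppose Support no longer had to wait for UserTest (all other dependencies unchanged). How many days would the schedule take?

20

Before: longest chain Research→UserTest→Support = 6+9+6 = 21, finish 21.
Without UserTest→Support, Support's earliest start moves from 15 to 10.
After: Research→Pricing→Retail = 6+4+10 = 20 → 20 days.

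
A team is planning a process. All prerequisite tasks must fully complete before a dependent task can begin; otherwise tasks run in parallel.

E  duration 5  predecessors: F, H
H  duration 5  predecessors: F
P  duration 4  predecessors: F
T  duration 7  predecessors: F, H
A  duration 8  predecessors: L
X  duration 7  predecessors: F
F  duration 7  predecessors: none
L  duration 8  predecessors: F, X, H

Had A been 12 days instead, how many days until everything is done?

The binding path is F→X→L→A = 7+7+8+8 = 30; finish at 30 days.
A lies on that path, so at 12 days the path becomes 34 days.
The critical path is still F→X→L→A; finish is now 34 days.

34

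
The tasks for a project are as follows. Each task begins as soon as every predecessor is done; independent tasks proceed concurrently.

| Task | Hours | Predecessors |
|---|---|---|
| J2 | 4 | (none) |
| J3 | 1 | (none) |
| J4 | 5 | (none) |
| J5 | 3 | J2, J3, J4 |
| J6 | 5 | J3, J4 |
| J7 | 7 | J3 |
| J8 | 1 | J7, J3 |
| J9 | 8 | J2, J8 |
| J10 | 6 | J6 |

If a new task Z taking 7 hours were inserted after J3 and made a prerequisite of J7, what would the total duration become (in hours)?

Originally the project takes 17 hours.
With Z inserted, J7 now waits for max(J3, Z).
New critical path: J3→Z→J7→J8→J9 = 1+7+7+1+8 = 24 ⇒ 24 hours.

24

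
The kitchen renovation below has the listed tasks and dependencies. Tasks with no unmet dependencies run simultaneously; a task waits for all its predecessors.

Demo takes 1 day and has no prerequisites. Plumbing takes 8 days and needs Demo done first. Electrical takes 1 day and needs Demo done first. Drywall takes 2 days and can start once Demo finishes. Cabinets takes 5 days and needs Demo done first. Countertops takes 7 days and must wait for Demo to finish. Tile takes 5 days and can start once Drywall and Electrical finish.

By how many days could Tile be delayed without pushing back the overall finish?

Critical path: Demo→Plumbing = 1+8 = 9, so the finish is 9 days.
Tile finishes as early as 8 and must finish by 9.
So Tile can slip 9 − 8 = 1 day.

1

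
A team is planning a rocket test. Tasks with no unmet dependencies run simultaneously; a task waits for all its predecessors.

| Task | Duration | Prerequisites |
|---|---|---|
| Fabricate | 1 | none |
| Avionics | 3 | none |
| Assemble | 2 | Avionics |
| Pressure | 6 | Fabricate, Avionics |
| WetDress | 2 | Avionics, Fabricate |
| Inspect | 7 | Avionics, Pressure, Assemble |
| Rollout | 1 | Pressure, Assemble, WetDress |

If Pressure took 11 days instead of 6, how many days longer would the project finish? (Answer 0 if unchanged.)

5

Baseline: Avionics→Pressure→Inspect = 3+6+7 = 16 → 16 days.
Pressure lies on that path, so at 11 days the path becomes 21 days.
No other chain overtakes it, so the finish is 21 days.
Change in finish: 21 − 16 = +5 days.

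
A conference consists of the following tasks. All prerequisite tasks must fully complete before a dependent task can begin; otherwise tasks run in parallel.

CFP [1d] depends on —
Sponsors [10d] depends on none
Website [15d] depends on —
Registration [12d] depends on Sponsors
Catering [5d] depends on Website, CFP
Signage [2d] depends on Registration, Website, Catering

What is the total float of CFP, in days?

16

The longest chain is Sponsors→Registration→Signage = 10+12+2 = 24; overall finish 24 days.
Longest path through CFP: 8 days (earliest finish 1, latest finish 17).
Slack of CFP = 16 − 0 = 16 days.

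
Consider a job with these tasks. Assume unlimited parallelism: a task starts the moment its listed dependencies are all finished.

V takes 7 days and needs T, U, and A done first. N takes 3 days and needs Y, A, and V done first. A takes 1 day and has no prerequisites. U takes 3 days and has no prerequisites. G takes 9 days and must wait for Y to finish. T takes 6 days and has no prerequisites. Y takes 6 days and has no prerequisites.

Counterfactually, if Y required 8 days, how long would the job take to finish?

Actual critical path: T→V→N = 6+7+3 = 16 ⇒ 16 days.
Y is off the critical path — its longest chain is 15 days, giving 1 of slack.
The binding chain switches to Y→G = 8+9 = 17; finish 17 days.

17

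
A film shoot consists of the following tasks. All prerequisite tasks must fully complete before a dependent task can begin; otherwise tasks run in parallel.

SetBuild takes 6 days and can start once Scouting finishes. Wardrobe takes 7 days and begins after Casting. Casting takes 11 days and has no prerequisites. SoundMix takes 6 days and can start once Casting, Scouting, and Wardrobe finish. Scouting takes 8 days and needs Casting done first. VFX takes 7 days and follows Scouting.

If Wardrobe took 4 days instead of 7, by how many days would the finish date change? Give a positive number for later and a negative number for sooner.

0

Actual critical path: Casting→Scouting→VFX = 11+8+7 = 26 ⇒ 26 days.
The longest path through Wardrobe is only 24 days, so Wardrobe has float 2.
No other chain overtakes it, so the finish is 26 days.
Change in finish: 26 − 26 = +0 days.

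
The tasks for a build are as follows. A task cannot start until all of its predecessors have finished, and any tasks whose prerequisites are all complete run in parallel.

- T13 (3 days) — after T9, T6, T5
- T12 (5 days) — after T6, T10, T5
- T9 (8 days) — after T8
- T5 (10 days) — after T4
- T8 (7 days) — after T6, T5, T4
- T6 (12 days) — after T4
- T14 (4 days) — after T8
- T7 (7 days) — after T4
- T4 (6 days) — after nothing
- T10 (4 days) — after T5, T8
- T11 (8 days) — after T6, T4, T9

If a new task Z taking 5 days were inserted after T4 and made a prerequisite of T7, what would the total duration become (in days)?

Originally the schedule takes 41 days.
With Z inserted, T7 now waits for max(T4, Z).
New critical path: T4→T6→T8→T9→T11 = 6+12+7+8+8 = 41 ⇒ 41 days.

41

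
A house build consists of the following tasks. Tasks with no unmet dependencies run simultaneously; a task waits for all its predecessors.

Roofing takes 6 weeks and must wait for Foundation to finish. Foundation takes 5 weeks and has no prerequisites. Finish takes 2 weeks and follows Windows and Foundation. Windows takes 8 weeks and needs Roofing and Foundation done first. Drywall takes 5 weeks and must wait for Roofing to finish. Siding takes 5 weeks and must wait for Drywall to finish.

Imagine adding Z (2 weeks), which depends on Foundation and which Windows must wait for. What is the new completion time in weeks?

Originally the project takes 21 weeks.
With Z inserted, Windows now waits for max(Roofing, Foundation, Z).
New critical path: Foundation→Roofing→Windows→Finish = 5+6+8+2 = 21 ⇒ 21 weeks.

21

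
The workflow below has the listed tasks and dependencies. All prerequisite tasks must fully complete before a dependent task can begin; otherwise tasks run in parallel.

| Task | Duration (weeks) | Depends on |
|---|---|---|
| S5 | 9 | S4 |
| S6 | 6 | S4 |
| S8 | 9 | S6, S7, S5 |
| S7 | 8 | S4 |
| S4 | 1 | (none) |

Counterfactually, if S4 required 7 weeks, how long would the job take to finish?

25

Actual critical path: S4→S5→S8 = 1+9+9 = 19 ⇒ 19 weeks.
Since S4 is critical, the +6 change carries straight to that chain (now 25 weeks).
The critical path is still S4→S5→S8; finish is now 25 weeks.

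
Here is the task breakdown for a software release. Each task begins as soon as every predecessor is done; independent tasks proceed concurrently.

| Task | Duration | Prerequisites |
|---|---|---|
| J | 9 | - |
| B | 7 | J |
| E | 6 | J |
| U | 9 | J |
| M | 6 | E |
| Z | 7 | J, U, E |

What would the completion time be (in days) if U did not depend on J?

Before: longest chain J→U→Z = 9+9+7 = 25, finish 25.
Without J→U, U's earliest start moves from 9 to 0.
The longest chain is now J→E→Z = 9+6+7 = 22, so the project takes 22 days.

22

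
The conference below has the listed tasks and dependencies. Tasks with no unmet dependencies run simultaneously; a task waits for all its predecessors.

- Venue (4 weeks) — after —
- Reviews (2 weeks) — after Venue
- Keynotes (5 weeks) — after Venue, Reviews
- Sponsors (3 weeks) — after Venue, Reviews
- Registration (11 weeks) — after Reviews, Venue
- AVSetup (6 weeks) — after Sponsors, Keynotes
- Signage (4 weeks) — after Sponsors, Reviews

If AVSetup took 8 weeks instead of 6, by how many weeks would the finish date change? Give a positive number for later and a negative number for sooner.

Baseline: Venue→Reviews→Keynotes→AVSetup = 4+2+5+6 = 17 → 17 weeks.
AVSetup is on the critical path; changing it to 8 makes that path 19 weeks.
The critical path is still Venue→Reviews→Keynotes→AVSetup; finish is now 19 weeks.
Change in finish: 19 − 17 = +2 weeks.

2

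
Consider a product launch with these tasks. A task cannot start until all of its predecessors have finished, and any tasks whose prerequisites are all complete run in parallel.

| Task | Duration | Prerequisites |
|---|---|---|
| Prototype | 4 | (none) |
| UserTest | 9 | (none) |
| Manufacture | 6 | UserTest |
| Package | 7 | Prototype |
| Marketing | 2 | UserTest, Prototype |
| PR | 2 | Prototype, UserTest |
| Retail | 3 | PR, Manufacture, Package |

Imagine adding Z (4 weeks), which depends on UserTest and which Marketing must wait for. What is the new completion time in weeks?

18

Originally the product launch takes 18 weeks.
With Z inserted, Marketing now waits for max(UserTest, Prototype, Z).
New critical path: UserTest→Manufacture→Retail = 9+6+3 = 18 ⇒ 18 weeks.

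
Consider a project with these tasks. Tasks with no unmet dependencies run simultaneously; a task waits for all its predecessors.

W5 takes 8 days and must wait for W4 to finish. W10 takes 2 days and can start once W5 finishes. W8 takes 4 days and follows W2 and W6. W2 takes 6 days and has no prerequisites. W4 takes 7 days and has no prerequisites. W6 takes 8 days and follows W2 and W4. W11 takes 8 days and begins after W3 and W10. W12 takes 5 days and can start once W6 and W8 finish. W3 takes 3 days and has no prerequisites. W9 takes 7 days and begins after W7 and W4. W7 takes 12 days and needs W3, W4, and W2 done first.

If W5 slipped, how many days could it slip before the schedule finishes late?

1

Critical path: W4→W7→W9 = 7+12+7 = 26, so the finish is 26 days.
W5 finishes as early as 15 and must finish by 16.
Float = 26 − 25 = 1.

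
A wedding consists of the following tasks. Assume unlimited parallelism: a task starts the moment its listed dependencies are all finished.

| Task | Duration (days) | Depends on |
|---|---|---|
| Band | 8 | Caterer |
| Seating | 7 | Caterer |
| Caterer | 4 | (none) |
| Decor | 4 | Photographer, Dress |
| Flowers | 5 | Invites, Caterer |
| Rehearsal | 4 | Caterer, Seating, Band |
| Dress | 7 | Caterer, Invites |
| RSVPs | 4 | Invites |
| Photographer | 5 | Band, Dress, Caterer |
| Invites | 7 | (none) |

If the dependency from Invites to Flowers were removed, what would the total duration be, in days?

23

Before: longest chain Invites→Dress→Photographer→Decor = 7+7+5+4 = 23, finish 23.
Without Invites→Flowers, Flowers's earliest start moves from 7 to 4.
After: Invites→Dress→Photographer→Decor = 7+7+5+4 = 23 → 23 days.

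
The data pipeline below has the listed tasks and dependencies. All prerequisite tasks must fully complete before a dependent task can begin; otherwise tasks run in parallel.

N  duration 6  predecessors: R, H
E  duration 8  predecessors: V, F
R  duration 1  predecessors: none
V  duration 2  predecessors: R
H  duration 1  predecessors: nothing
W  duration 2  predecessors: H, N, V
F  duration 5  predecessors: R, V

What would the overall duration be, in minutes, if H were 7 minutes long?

As given, the longest chain is R→V→F→E = 1+2+5+8 = 16, so the finish is 16 minutes.
H is off the critical path — its longest chain is 9 minutes, giving 7 of slack.
No other chain overtakes it, so the finish is 16 minutes.

16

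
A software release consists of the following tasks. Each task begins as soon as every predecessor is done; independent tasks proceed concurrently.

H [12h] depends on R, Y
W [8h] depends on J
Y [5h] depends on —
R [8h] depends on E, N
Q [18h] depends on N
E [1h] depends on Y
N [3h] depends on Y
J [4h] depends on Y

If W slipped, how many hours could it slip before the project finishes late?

Critical path: Y→N→R→H = 5+3+8+12 = 28, so the finish is 28 hours.
W finishes as early as 17 and must finish by 28.
Slack of W = 20 − 9 = 11 hours.

11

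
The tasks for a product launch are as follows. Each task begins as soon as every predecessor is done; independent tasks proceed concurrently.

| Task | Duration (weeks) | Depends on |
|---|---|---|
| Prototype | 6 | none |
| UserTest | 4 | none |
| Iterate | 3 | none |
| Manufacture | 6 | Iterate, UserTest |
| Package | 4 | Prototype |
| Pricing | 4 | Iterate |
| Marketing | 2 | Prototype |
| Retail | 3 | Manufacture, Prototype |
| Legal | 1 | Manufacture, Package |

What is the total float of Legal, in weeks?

Critical path: UserTest→Manufacture→Retail = 4+6+3 = 13, so the finish is 13 weeks.
Longest path through Legal: 11 weeks (earliest finish 11, latest finish 13).
So Legal can slip 13 − 11 = 2 weeks.

2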